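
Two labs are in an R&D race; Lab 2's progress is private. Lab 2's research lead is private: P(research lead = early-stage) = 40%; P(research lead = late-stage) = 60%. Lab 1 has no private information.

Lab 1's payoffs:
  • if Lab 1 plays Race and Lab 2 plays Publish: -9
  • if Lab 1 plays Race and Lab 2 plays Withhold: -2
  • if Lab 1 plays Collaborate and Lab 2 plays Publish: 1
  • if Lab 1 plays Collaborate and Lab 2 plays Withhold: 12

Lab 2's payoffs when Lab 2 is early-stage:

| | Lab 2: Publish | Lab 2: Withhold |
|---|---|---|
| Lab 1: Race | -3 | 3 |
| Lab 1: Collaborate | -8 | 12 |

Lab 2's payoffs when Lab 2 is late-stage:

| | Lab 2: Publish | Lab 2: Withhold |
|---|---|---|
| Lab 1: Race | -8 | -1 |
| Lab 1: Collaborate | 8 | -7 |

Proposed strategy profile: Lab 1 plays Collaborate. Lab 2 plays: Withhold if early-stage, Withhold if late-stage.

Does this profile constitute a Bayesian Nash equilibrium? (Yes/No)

Lab 1 plays Collaborate: E[Collaborate] = 0.4·(12) + 0.6·(12) = 12; E[Race] = -2. Best-responding. ✓
Lab 2 (research lead early-stage), facing Collaborate: Publish gives -8, Withhold gives 12. Proposed Withhold is best. ✓
Lab 2 (research lead late-stage), facing Collaborate: Publish gives 8, Withhold gives -7. Proposed Withhold is not best — profitable deviation exists. ✗

No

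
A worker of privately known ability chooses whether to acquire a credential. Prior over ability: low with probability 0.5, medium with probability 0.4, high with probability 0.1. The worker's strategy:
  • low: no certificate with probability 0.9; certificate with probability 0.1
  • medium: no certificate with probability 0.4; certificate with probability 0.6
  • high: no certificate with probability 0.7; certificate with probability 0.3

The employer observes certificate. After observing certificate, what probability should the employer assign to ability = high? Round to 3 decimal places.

P(certificate) = 0.5·0.1 + 0.4·0.6 + 0.1·0.3 = 0.32
P(high | certificate) = (0.1·0.3) / 0.32 = 0.03 / 0.32 = 0.09375

0.094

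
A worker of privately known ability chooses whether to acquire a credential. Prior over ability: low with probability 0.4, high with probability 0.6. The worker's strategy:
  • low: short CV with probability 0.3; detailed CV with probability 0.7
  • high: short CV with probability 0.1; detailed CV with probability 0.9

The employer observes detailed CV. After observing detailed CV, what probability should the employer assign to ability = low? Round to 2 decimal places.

P(detailed CV) = 0.4·0.7 + 0.6·0.9 = 0.82
P(low | detailed CV) = (0.4·0.7) / 0.82 = 0.28 / 0.82 = 0.341463

0.34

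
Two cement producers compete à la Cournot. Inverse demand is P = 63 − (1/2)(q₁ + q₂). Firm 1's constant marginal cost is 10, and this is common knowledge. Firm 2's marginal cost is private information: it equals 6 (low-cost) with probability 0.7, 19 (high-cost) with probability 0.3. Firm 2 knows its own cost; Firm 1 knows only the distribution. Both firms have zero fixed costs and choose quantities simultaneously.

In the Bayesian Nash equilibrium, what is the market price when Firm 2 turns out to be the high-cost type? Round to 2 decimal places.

Firm 2 with cost c maximizes (63 − (1/2)(q₁+q₂) − c)·q₂, giving q₂(c) = (63 − c − (1/2)q₁).
E[c₂] = 0.7·6 + 0.3·19 = 9.9
Firm 1's FOC against E[q₂] yields q₁ = (63 − 2·10 + E[c₂])/(3/2) = (63 − 20 + 9.9)/(3/2) = 35.2667.
q₂(high-cost) = 26.3667, so P = 63 − (1/2)·(35.2667 + 26.3667) = 32.1833.

32.18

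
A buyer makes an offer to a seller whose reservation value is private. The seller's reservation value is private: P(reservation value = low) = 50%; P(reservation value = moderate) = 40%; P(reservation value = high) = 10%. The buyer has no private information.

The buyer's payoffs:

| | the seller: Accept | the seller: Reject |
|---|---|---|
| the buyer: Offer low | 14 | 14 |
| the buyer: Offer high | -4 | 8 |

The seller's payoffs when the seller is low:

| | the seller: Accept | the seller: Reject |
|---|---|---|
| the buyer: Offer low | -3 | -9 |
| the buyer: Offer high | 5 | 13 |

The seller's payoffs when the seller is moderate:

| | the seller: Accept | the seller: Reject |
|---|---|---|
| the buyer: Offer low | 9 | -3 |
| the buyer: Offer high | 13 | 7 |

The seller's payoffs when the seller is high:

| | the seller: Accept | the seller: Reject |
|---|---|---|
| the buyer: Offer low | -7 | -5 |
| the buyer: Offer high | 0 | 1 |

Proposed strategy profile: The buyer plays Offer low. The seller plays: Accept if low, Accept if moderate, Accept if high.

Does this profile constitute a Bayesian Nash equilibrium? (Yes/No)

A profile is a BNE iff every type of every player is best-responding given beliefs about the other side.
The buyer plays Offer low: E[Offer low] = 0.5·(14) + 0.4·(14) + 0.1·(14) = 14; E[Offer high] = -4. Best-responding. ✓
The seller (reservation value low), facing Offer low: Accept gives -3, Reject gives -9. Proposed Accept is best. ✓
The seller (reservation value moderate), facing Offer low: Accept gives 9, Reject gives -3. Proposed Accept is best. ✓
The seller (reservation value high), facing Offer low: Accept gives -7, Reject gives -5. Proposed Accept is not best — profitable deviation exists. ✗

No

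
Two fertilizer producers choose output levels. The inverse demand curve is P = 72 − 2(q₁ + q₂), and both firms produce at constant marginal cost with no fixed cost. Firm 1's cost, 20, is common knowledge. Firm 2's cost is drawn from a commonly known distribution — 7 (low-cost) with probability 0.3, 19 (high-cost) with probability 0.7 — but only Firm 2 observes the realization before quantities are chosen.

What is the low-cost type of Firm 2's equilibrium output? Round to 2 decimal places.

Each type of Firm 2 best-responds to q₁; Firm 1 best-responds to the expected q₂ over Firm 2's types.
Firm 2 with cost c maximizes (72 − 2(q₁+q₂) − c)·q₂, giving q₂(c) = (72 − c − 2q₁)/4.
E[c₂] = 0.3·7 + 0.7·19 = 15.4
Firm 1's FOC against E[q₂] yields q₁ = (72 − 2·20 + E[c₂])/6 = (72 − 40 + 15.4)/6 = 7.9.
q₂(low-cost) = (72 − 7 − 2·7.9)/4 = 12.3.

12.30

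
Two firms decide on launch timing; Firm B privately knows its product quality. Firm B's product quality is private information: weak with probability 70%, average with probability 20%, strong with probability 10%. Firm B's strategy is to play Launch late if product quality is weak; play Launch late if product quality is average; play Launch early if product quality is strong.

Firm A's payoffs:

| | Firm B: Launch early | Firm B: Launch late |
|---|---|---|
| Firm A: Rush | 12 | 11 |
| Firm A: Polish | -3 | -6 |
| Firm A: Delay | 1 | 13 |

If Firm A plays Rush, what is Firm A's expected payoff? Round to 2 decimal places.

11.10

E[Rush] = 0.7·11 + 0.2·11 + 0.1·12 = 7.7 + 2.2 + 1.2 = 11.1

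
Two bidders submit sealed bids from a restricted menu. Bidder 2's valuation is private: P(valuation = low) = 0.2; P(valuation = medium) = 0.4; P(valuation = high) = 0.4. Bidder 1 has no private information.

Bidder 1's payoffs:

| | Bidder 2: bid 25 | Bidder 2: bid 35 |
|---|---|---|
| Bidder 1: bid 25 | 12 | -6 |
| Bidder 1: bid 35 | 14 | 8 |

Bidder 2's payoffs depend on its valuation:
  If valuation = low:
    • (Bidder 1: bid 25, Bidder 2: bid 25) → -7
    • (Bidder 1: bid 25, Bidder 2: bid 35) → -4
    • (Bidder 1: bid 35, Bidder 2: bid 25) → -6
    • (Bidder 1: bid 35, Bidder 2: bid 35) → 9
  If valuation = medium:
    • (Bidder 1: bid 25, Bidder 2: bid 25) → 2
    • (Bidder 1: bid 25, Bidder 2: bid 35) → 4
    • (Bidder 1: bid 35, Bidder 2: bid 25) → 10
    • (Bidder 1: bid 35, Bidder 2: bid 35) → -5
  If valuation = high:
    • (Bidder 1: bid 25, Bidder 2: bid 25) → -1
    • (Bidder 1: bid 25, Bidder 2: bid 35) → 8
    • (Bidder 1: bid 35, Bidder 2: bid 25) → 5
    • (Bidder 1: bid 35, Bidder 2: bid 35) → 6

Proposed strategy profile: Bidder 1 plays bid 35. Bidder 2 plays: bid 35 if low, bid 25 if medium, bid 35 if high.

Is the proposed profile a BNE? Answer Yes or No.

A profile is a BNE iff every type of every player is best-responding given beliefs about the other side.
Bidder 1 plays bid 35: E[bid 35] = 0.2·(8) + 0.4·(14) + 0.4·(8) = 10.4; E[bid 25] = 1.2. Best-responding. ✓
Bidder 2 (valuation low), facing bid 35: bid 25 gives -6, bid 35 gives 9. Proposed bid 35 is best. ✓
Bidder 2 (valuation medium), facing bid 35: bid 25 gives 10, bid 35 gives -5. Proposed bid 25 is best. ✓
Bidder 2 (valuation high), facing bid 35: bid 25 gives 5, bid 35 gives 6. Proposed bid 35 is best. ✓

Yes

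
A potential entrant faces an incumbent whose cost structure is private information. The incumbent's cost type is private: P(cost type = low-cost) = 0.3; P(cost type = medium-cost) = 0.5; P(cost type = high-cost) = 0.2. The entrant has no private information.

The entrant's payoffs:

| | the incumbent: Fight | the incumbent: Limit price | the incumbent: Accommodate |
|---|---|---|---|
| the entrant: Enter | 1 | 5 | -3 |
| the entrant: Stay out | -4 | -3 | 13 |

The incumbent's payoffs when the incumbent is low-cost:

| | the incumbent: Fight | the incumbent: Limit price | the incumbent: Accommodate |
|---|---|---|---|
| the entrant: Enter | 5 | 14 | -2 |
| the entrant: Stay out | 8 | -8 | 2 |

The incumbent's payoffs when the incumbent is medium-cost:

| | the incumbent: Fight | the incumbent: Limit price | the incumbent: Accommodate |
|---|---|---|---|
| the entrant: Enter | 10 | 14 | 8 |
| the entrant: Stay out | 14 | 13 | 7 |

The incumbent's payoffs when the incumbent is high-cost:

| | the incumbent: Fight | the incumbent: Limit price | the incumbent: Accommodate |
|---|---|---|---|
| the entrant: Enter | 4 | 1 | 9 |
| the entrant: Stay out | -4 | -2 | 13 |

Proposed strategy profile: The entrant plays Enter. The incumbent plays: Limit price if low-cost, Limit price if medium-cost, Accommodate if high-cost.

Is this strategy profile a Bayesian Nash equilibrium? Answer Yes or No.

Yes

The entrant plays Enter: E[Enter] = 0.3·(5) + 0.5·(5) + 0.2·(-3) = 3.4; E[Stay out] = 0.2. Best-responding. ✓
The incumbent (cost type low-cost), facing Enter: Fight gives 5, Limit price gives 14, Accommodate gives -2. Proposed Limit price is best. ✓
The incumbent (cost type medium-cost), facing Enter: Fight gives 10, Limit price gives 14, Accommodate gives 8. Proposed Limit price is best. ✓
The incumbent (cost type high-cost), facing Enter: Fight gives 4, Limit price gives 1, Accommodate gives 9. Proposed Accommodate is best. ✓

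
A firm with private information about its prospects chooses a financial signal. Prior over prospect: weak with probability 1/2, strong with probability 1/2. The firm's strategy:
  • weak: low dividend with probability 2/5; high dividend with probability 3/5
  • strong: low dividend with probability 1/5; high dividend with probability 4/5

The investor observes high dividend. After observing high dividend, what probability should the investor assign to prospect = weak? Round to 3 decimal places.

0.429

P(high dividend) = (1/2)·(3/5) + (1/2)·(4/5) = 7/10
P(weak | high dividend) = ((1/2)·(3/5)) / (7/10) = (3/10) / (7/10) = 3/7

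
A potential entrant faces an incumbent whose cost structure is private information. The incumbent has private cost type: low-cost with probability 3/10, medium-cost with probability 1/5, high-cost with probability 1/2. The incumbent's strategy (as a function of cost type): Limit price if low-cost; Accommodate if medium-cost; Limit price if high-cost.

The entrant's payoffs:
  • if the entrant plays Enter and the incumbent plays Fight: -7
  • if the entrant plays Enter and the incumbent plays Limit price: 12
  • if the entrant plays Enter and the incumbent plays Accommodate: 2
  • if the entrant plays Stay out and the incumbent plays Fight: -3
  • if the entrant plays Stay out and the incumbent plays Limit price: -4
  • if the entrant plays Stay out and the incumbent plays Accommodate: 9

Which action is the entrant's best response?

Compute the entrant's expected payoff for each action, taking the expectation over the incumbent's type.
E[Enter] = 3/10·(12) + 1/5·(2) + 1/2·(12) = 10
E[Stay out] = 3/10·(-4) + 1/5·(9) + 1/2·(-4) = -7/5
Best response: Enter (10 is the largest).

Enter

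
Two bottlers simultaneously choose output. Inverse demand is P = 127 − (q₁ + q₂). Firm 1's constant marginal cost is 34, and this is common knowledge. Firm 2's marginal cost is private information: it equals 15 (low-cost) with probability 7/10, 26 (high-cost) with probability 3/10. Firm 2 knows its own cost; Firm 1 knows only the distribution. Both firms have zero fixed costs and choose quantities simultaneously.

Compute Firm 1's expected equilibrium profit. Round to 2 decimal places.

663.92

Type-c best response for Firm 2: q₂(c) = (127 − c)/2 − q₁/2.
Firm 1 maximizes expected profit; its first-order condition is 127 − 2q₁ − E[q₂] − 34 = 0.
Substituting E[q₂] and solving: E[c₂] = 18.3, so q₁ = (127 − 2·34 + 18.3)/3 = 25.7667.
E[P] = 127 − (q₁ + E[q₂]) = 59.7667; Firm 1's expected profit = (E[P] − 34)·q₁ = (59.7667 − 34)·25.7667 = 663.921.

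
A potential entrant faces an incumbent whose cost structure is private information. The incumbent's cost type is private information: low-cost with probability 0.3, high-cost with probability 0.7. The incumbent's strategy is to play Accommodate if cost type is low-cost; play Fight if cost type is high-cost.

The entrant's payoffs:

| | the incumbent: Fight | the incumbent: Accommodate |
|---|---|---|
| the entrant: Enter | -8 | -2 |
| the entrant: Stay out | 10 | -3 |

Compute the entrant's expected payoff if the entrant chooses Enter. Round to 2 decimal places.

-6.20

E[Enter] = 0.3·(-2) + 0.7·(-8) = (-0.6) + (-5.6) = -6.2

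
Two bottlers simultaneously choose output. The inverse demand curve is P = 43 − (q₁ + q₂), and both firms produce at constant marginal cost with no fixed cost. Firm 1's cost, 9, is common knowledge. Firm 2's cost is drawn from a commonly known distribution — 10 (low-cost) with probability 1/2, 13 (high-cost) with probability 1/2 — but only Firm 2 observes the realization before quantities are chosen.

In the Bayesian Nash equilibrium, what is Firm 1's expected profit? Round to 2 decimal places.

Each type of Firm 2 best-responds to q₁; Firm 1 best-responds to the expected q₂ over Firm 2's types.
Firm 2 with cost c maximizes (43 − (q₁+q₂) − c)·q₂, giving q₂(c) = (43 − c − q₁)/2.
E[c₂] = 1/2·10 + 1/2·13 = 11.5
Firm 1's FOC against E[q₂] yields q₁ = (43 − 2·9 + E[c₂])/3 = (43 − 18 + 11.5)/3 = 12.1667.
E[P] = 43 − (q₁ + E[q₂]) = 21.1667; Firm 1's expected profit = (E[P] − 9)·q₁ = (21.1667 − 9)·12.1667 = 148.028.

148.03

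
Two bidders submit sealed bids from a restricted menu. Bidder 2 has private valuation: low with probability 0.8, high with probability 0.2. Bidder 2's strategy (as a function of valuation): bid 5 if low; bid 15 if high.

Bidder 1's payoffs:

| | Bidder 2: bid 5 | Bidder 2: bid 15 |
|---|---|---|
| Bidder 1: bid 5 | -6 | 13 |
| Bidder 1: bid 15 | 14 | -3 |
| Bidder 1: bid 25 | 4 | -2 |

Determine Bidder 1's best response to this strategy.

E[bid 5] = 0.8·(-6) + 0.2·(13) = -2.2
E[bid 15] = 0.8·(14) + 0.2·(-3) = 10.6
E[bid 25] = 0.8·(4) + 0.2·(-2) = 2.8
Best response: bid 15 (10.6 is the largest).

bid 15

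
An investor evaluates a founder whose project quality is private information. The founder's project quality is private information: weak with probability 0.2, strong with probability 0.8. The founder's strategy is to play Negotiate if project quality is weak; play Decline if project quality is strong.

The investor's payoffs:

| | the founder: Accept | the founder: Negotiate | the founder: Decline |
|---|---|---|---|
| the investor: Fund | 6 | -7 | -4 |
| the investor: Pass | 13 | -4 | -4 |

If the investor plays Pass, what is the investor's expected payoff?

-4

E[Pass] = 0.2·(-4) + 0.8·(-4) = (-0.8) + (-3.2) = -4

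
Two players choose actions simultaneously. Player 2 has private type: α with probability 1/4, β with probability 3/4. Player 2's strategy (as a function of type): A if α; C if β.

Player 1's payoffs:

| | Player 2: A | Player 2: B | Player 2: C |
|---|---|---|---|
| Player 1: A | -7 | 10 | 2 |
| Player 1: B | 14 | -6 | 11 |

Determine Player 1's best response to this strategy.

E[A] = 1/4·(-7) + 3/4·(2) = -1/4
E[B] = 1/4·(14) + 3/4·(11) = 47/4
Best response: B (47/4 is the largest).

B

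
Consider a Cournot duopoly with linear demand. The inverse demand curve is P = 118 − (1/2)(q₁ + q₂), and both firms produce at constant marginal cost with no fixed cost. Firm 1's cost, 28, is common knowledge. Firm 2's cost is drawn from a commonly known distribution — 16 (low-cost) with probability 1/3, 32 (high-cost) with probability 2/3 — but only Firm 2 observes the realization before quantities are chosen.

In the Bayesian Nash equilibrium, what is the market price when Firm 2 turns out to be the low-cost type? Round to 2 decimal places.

52.22

Type-c best response for Firm 2: q₂(c) = (118 − c) − q₁/2.
Firm 1 maximizes expected profit; its first-order condition is 118 − q₁ − (1/2)E[q₂] − 28 = 0.
Substituting E[q₂] and solving: E[c₂] = 26.6667, so q₁ = (118 − 2·28 + 26.6667)/(3/2) = 59.1111.
q₂(low-cost) = 72.4444, so P = 118 − (1/2)·(59.1111 + 72.4444) = 52.2222.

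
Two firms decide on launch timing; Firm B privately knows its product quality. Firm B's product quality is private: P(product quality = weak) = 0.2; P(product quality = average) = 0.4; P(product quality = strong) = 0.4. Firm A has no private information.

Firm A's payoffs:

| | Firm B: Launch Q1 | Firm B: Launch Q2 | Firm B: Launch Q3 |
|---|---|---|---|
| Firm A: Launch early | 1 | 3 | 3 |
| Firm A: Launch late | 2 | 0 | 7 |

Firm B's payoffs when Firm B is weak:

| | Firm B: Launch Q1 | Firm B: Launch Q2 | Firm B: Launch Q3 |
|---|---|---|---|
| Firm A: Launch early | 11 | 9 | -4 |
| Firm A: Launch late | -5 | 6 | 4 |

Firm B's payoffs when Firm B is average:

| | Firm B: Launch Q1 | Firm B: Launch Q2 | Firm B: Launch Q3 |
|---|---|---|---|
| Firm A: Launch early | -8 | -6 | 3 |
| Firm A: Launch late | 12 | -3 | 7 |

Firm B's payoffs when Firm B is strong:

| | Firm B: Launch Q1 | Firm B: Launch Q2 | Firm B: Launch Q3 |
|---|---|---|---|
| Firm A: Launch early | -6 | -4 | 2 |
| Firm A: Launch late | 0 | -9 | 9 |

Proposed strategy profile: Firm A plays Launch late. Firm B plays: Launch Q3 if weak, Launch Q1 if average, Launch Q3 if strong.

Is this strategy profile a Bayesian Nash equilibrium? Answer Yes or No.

Firm A plays Launch late: E[Launch late] = 0.2·(7) + 0.4·(2) + 0.4·(7) = 5; E[Launch early] = 2.2. Best-responding. ✓
Firm B (product quality weak), facing Launch late: Launch Q1 gives -5, Launch Q2 gives 6, Launch Q3 gives 4. Proposed Launch Q3 is not best — profitable deviation exists. ✗
Firm B (product quality average), facing Launch late: Launch Q1 gives 12, Launch Q2 gives -3, Launch Q3 gives 7. Proposed Launch Q1 is best. ✓
Firm B (product quality strong), facing Launch late: Launch Q1 gives 0, Launch Q2 gives -9, Launch Q3 gives 9. Proposed Launch Q3 is best. ✓

No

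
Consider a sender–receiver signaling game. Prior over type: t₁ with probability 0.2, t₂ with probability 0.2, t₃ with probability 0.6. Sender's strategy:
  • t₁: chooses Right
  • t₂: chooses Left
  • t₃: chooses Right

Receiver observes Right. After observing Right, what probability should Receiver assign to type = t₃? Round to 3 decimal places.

0.750

Apply Bayes' rule using the sender's strategy as the likelihood.
P(Right) = 0.2·1 + 0.2·0 + 0.6·1 = 0.8
P(t₃ | Right) = (0.6·1) / 0.8 = 0.6 / 0.8 = 0.75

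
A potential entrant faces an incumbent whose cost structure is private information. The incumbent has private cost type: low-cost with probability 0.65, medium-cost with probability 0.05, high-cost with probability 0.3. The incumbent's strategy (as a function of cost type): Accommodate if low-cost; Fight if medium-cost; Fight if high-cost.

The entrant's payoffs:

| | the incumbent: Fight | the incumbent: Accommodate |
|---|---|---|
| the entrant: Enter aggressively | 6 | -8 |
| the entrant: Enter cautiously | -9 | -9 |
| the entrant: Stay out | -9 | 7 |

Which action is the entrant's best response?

E[Enter aggressively] = 0.65·(-8) + 0.05·(6) + 0.3·(6) = -3.1
E[Enter cautiously] = 0.65·(-9) + 0.05·(-9) + 0.3·(-9) = -9
E[Stay out] = 0.65·(7) + 0.05·(-9) + 0.3·(-9) = 1.4
Best response: Stay out (1.4 is the largest).

Stay out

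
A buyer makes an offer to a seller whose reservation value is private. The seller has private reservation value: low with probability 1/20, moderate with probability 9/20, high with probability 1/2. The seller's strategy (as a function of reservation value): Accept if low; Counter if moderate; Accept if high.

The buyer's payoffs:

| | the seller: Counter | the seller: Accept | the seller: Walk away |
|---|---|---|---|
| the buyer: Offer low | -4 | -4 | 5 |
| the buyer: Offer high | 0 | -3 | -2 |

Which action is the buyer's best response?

E[Offer low] = 1/20·(-4) + 9/20·(-4) + 1/2·(-4) = -4
E[Offer high] = 1/20·(-3) + 9/20·(0) + 1/2·(-3) = -33/20
Best response: Offer high (-33/20 is the largest).

Offer high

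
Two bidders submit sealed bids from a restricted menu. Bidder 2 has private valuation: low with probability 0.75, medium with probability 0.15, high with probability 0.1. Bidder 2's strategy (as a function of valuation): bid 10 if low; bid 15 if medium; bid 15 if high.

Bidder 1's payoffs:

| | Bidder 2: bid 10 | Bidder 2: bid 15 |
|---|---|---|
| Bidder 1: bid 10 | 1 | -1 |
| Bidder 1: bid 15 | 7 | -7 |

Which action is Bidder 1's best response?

bid 15

E[bid 10] = 0.75·(1) + 0.15·(-1) + 0.1·(-1) = 0.5
E[bid 15] = 0.75·(7) + 0.15·(-7) + 0.1·(-7) = 3.5
Best response: bid 15 (3.5 is the largest).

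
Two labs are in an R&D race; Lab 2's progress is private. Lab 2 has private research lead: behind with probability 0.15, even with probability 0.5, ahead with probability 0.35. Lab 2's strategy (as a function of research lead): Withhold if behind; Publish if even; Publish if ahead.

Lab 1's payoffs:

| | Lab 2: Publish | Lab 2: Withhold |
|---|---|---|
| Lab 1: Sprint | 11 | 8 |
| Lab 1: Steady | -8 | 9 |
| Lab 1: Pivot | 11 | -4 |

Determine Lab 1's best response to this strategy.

E[Sprint] = 0.15·(8) + 0.5·(11) + 0.35·(11) = 10.55
E[Steady] = 0.15·(9) + 0.5·(-8) + 0.35·(-8) = -5.45
E[Pivot] = 0.15·(-4) + 0.5·(11) + 0.35·(11) = 8.75
Best response: Sprint (10.55 is the largest).

Sprint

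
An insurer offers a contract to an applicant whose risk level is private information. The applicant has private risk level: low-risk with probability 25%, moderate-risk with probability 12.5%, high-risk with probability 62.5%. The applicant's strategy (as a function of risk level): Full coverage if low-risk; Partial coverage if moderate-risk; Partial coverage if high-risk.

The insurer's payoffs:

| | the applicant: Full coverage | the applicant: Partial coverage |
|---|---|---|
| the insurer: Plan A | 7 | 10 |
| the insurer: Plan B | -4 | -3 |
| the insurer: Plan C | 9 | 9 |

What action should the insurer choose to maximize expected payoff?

Plan A

E[Plan A] = 0.25·(7) + 0.125·(10) + 0.625·(10) = 9.25
E[Plan B] = 0.25·(-4) + 0.125·(-3) + 0.625·(-3) = -3.25
E[Plan C] = 0.25·(9) + 0.125·(9) + 0.625·(9) = 9
Best response: Plan A (9.25 is the largest).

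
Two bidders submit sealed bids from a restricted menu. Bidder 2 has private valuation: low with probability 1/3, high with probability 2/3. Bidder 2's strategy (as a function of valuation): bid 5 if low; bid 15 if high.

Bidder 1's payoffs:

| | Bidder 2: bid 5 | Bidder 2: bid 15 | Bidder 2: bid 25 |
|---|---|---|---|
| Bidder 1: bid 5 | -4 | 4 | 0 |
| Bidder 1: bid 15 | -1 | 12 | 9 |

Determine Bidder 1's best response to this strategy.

bid 15

E[bid 5] = 1/3·(-4) + 2/3·(4) = 4/3
E[bid 15] = 1/3·(-1) + 2/3·(12) = 23/3
Best response: bid 15 (23/3 is the largest).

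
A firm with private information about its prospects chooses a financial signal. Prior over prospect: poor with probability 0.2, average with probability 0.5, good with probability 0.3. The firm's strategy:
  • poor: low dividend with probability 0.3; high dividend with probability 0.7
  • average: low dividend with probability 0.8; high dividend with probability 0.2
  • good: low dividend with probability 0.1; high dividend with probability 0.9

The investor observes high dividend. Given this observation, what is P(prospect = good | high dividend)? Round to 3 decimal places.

0.529

P(high dividend) = 0.2·0.7 + 0.5·0.2 + 0.3·0.9 = 0.51
P(good | high dividend) = (0.3·0.9) / 0.51 = 0.27 / 0.51 = 0.529412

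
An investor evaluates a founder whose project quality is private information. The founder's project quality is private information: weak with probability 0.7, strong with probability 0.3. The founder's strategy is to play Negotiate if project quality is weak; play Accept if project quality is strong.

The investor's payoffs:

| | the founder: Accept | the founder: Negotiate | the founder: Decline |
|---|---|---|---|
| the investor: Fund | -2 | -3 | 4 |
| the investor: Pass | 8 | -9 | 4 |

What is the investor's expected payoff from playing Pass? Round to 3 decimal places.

-3.900

E[Pass] = 0.7·(-9) + 0.3·8 = (-6.3) + 2.4 = -3.9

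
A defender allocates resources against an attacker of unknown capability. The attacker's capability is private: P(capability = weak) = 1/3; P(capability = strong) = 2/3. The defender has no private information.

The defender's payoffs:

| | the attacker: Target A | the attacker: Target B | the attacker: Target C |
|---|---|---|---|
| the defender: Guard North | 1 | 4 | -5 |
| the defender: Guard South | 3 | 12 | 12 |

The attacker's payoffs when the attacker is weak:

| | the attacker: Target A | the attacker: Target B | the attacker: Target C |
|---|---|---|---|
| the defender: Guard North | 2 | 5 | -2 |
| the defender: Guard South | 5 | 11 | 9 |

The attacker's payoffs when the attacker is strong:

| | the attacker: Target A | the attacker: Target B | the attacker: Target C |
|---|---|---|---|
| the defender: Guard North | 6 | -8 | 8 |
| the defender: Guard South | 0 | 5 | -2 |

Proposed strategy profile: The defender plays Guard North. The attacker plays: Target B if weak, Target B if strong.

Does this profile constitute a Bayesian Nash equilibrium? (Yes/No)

No

A profile is a BNE iff every type of every player is best-responding given beliefs about the other side.
The defender plays Guard North: E[Guard North] = 1/3·(4) + 2/3·(4) = 4; E[Guard South] = 12. Not best-responding. ✗
The attacker (capability weak), facing Guard North: Target A gives 2, Target B gives 5, Target C gives -2. Proposed Target B is best. ✓
The attacker (capability strong), facing Guard North: Target A gives 6, Target B gives -8, Target C gives 8. Proposed Target B is not best — profitable deviation exists. ✗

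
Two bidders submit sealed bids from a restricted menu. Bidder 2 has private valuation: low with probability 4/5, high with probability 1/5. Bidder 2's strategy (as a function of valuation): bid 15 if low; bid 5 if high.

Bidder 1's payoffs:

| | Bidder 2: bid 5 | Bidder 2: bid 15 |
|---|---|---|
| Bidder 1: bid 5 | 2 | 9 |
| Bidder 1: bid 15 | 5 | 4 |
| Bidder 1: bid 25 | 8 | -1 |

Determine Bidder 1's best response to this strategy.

bid 5

E[bid 5] = 4/5·(9) + 1/5·(2) = 38/5
E[bid 15] = 4/5·(4) + 1/5·(5) = 21/5
E[bid 25] = 4/5·(-1) + 1/5·(8) = 4/5
Best response: bid 5 (38/5 is the largest).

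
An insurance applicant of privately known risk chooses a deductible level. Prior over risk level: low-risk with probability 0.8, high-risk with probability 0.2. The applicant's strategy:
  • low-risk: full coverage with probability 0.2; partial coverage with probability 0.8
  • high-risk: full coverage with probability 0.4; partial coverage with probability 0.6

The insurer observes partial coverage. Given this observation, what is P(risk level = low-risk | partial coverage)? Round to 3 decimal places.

0.842

P(partial coverage) = 0.8·0.8 + 0.2·0.6 = 0.76
P(low-risk | partial coverage) = (0.8·0.8) / 0.76 = 0.64 / 0.76 = 0.842105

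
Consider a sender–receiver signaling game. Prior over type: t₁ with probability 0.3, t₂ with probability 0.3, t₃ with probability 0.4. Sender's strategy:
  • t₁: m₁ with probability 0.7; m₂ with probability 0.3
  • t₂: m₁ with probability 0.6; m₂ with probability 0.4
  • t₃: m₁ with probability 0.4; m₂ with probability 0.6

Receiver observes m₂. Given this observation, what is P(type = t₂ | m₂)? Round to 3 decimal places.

0.267

P(m₂) = 0.3·0.3 + 0.3·0.4 + 0.4·0.6 = 0.45
P(t₂ | m₂) = (0.3·0.4) / 0.45 = 0.12 / 0.45 = 0.266667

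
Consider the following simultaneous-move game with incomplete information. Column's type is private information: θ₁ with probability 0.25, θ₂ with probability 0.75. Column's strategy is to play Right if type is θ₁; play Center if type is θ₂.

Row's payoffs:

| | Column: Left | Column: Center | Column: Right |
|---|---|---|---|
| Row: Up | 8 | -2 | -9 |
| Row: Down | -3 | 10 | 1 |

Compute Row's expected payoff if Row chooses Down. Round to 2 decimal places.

7.75

E[Down] = 0.25·1 + 0.75·10 = 0.25 + 7.5 = 7.75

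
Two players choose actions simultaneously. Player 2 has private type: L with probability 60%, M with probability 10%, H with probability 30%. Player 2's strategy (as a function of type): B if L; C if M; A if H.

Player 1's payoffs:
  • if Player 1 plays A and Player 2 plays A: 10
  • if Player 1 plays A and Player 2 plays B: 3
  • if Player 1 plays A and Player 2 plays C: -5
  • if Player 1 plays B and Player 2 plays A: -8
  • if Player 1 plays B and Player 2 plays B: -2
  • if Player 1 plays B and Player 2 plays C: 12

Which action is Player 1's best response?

E[A] = 0.6·(3) + 0.1·(-5) + 0.3·(10) = 4.3
E[B] = 0.6·(-2) + 0.1·(12) + 0.3·(-8) = -2.4
Best response: A (4.3 is the largest).

A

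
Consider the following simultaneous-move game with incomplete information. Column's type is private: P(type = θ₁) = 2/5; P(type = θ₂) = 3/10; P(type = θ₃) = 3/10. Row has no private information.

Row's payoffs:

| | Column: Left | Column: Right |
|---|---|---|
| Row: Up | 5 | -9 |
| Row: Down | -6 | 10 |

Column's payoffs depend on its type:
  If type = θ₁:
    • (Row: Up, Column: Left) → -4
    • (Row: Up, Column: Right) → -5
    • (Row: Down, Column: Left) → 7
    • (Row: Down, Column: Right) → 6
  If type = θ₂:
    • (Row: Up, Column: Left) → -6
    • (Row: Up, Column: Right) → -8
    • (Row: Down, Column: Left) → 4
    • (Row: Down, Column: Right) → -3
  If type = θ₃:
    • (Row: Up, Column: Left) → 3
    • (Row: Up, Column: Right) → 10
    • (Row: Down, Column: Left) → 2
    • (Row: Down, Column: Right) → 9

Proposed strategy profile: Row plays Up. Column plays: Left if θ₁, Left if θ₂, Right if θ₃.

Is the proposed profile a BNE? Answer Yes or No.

Yes

Row plays Up: E[Up] = 2/5·(5) + 3/10·(5) + 3/10·(-9) = 4/5; E[Down] = -6/5. Best-responding. ✓
Column (type θ₁), facing Up: Left gives -4, Right gives -5. Proposed Left is best. ✓
Column (type θ₂), facing Up: Left gives -6, Right gives -8. Proposed Left is best. ✓
Column (type θ₃), facing Up: Left gives 3, Right gives 10. Proposed Right is best. ✓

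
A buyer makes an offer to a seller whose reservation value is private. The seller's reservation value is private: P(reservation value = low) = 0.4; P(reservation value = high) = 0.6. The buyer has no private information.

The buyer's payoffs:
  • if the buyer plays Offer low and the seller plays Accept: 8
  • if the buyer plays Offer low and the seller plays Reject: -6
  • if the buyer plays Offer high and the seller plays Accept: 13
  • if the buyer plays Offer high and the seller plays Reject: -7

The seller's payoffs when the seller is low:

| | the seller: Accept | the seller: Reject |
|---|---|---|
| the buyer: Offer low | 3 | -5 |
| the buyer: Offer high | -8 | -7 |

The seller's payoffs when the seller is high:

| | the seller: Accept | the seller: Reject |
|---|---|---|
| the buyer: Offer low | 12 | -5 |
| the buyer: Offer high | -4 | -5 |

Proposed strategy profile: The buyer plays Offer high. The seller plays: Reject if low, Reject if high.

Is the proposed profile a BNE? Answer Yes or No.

No

The buyer plays Offer high: E[Offer high] = 0.4·(-7) + 0.6·(-7) = -7; E[Offer low] = -6. Not best-responding. ✗
The seller (reservation value low), facing Offer high: Accept gives -8, Reject gives -7. Proposed Reject is best. ✓
The seller (reservation value high), facing Offer high: Accept gives -4, Reject gives -5. Proposed Reject is not best — profitable deviation exists. ✗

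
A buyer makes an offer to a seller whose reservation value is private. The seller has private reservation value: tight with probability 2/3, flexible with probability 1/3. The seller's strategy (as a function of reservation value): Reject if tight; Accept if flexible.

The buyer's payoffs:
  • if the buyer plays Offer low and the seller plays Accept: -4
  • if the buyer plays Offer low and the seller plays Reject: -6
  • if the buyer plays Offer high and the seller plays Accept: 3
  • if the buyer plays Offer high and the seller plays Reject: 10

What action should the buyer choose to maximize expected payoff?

Offer high

E[Offer low] = 2/3·(-6) + 1/3·(-4) = -16/3
E[Offer high] = 2/3·(10) + 1/3·(3) = 23/3
Best response: Offer high (23/3 is the largest).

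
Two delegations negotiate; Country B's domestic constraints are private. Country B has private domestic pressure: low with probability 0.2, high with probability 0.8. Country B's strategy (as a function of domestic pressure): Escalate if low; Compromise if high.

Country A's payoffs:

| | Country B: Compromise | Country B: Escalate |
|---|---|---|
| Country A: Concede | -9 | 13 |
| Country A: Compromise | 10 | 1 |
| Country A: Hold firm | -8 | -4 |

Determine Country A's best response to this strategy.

Compromise

E[Concede] = 0.2·(13) + 0.8·(-9) = -4.6
E[Compromise] = 0.2·(1) + 0.8·(10) = 8.2
E[Hold firm] = 0.2·(-4) + 0.8·(-8) = -7.2
Best response: Compromise (8.2 is the largest).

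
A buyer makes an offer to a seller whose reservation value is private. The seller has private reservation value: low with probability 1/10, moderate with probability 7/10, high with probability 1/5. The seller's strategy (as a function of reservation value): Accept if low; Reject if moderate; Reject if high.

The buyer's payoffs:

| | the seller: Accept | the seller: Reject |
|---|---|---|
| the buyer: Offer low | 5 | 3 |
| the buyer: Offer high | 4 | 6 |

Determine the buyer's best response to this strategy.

Offer high

E[Offer low] = 1/10·(5) + 7/10·(3) + 1/5·(3) = 16/5
E[Offer high] = 1/10·(4) + 7/10·(6) + 1/5·(6) = 29/5
Best response: Offer high (29/5 is the largest).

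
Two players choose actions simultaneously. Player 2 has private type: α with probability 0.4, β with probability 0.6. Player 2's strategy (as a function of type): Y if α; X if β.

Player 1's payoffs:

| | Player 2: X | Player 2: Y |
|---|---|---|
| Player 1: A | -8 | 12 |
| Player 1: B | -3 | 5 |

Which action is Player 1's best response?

E[A] = 0.4·(12) + 0.6·(-8) = 0
E[B] = 0.4·(5) + 0.6·(-3) = 0.2
Best response: B (0.2 is the largest).

B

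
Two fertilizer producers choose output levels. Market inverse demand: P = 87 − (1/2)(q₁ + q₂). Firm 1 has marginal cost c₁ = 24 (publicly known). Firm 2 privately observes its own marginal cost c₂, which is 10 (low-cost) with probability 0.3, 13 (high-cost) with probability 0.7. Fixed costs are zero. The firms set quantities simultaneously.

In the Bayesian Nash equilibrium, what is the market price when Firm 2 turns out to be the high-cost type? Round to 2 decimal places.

Type-c best response for Firm 2: q₂(c) = (87 − c) − q₁/2.
Firm 1 maximizes expected profit; its first-order condition is 87 − q₁ − (1/2)E[q₂] − 24 = 0.
Substituting E[q₂] and solving: E[c₂] = 12.1, so q₁ = (87 − 2·24 + 12.1)/(3/2) = 34.0667.
q₂(high-cost) = 56.9667, so P = 87 − (1/2)·(34.0667 + 56.9667) = 41.4833.

41.48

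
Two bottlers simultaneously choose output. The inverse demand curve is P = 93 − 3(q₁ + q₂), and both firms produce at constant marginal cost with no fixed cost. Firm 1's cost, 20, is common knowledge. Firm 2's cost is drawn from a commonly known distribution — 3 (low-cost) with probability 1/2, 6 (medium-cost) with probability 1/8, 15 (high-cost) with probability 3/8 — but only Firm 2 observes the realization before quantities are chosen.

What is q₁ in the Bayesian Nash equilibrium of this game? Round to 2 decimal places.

6.76

Type-c best response for Firm 2: q₂(c) = (93 − c)/6 − q₁/2.
Firm 1 maximizes expected profit; its first-order condition is 93 − 6q₁ − 3E[q₂] − 20 = 0.
Substituting E[q₂] and solving: E[c₂] = 7.875, so q₁ = (93 − 2·20 + 7.875)/9 = 6.76389.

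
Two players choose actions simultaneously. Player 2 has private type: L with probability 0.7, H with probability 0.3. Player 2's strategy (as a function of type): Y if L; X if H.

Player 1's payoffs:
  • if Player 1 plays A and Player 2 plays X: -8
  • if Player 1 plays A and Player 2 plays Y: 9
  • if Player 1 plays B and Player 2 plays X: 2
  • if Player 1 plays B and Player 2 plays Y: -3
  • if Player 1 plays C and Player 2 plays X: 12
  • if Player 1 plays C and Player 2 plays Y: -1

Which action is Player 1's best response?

A

E[A] = 0.7·(9) + 0.3·(-8) = 3.9
E[B] = 0.7·(-3) + 0.3·(2) = -1.5
E[C] = 0.7·(-1) + 0.3·(12) = 2.9
Best response: A (3.9 is the largest).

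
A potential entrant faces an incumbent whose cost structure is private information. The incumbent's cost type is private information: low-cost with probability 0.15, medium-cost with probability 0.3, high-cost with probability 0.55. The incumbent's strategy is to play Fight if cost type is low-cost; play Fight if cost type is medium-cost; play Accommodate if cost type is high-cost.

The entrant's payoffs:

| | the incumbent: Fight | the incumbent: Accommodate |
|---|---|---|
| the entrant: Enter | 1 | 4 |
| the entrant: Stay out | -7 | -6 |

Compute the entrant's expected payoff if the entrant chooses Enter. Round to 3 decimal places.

E[Enter] = 0.15·1 + 0.3·1 + 0.55·4 = 0.15 + 0.3 + 2.2 = 2.65

2.650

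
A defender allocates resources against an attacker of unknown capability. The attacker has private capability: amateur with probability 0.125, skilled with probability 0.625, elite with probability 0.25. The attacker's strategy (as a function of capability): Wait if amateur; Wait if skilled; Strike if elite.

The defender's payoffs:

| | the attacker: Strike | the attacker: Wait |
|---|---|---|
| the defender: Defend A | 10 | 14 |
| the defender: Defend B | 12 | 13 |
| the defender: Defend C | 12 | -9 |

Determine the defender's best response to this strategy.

Defend A

E[Defend A] = 0.125·(14) + 0.625·(14) + 0.25·(10) = 13
E[Defend B] = 0.125·(13) + 0.625·(13) + 0.25·(12) = 12.75
E[Defend C] = 0.125·(-9) + 0.625·(-9) + 0.25·(12) = -3.75
Best response: Defend A (13 is the largest).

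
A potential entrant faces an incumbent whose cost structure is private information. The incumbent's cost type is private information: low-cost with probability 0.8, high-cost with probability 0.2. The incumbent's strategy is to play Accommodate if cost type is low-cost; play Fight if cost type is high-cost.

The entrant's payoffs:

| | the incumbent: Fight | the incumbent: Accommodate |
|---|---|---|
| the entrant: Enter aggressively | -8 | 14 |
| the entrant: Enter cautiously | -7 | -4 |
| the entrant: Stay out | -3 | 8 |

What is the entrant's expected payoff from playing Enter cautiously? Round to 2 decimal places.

Take the expectation over the incumbent's cost type, weighting each type's action by its prior probability.
E[Enter cautiously] = 0.8·(-4) + 0.2·(-7) = (-3.2) + (-1.4) = -4.6

-4.60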